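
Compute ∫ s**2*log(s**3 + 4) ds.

s**3*log(s**3 + 4)/3 - s**3/3 + 4*log(s**3 + 4)/3 + C

Let u = s**3 + 4, so du = (3*s**2) ds.
The integral becomes (1/3)·∫ log(u) du; integrate by parts with u′=log(u), dv′=du.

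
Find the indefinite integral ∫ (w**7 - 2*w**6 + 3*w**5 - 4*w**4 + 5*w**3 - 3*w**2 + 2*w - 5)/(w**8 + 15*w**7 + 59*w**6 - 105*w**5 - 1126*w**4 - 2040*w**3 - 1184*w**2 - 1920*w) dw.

log(w)/384 + 701*log(w - 4)/26112 + 520821*log(w + 4)/8704 - 8131*log(w + 5)/78 + 80593*log(w + 6)/1776 - 29*log(w**2 + 1)/32708 - 11*atan(w)/16354 + 1709/(64*w + 256) + C

Factor the denominator: w*(w - 4)*(w + 4)**2*(w + 5)*(w + 6)*(w**2 + 1).
Partial-fraction decomposition: -(29*w + 11)/(16354*(w**2 + 1)) + 80593/(1776*(w + 6)) - 8131/(78*(w + 5)) + 520821/(8704*(w + 4)) - 1709/(64*(w + 4)**2) + 701/(26112*(w - 4)) + 1/(384*w).
Integrate each term; A/(w−a) gives A·log|w−a|; the (Bw+D)/(w²+p²) term gives a log and an atan.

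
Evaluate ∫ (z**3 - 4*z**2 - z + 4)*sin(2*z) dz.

-z**3*cos(2*z)/2 + 3*z**2*sin(2*z)/4 + 2*z**2*cos(2*z) - 2*z*sin(2*z) + 5*z*cos(2*z)/4 - 5*sin(2*z)/8 - 3*cos(2*z) + C

Use integration by parts with u = z**3 - 4*z**2 - z + 4, dv = sin(2*z) dz, so v = -cos(2*z)/2.
Apply parts 3 times (tabular method): alternate signs, differentiate u down to 0, integrate dv up.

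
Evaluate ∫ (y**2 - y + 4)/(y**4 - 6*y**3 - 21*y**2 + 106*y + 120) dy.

17*log(y - 6)/35 - 4*log(y - 5)/9 + log(y + 1)/21 - 4*log(y + 4)/45 + C

Factor the denominator: (y - 6)*(y - 5)*(y + 1)*(y + 4).
Partial-fraction decomposition: -4/(45*(y + 4)) + 1/(21*(y + 1)) - 4/(9*(y - 5)) + 17/(35*(y - 6)).
Integrate each term: A/(y−a) contributes A·log|y−a|.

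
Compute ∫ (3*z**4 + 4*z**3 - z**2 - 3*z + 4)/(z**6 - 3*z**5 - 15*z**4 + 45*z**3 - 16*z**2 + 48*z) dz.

Factor the denominator: z*(z - 4)*(z - 3)*(z + 4)*(z**2 + 1).
Partial-fraction decomposition: -(31*z + 13)/(170*(z**2 + 1)) - 16/(119*(z + 4)) - 337/(210*(z - 3)) + 125/(68*(z - 4)) + 1/(12*z).
Integrate each term; A/(z−a) gives A·log|z−a|; the (Bz+D)/(z²+p²) term gives a log and an atan.

log(z)/12 + 125*log(z - 4)/68 - 337*log(z - 3)/210 - 16*log(z + 4)/119 - 31*log(z**2 + 1)/340 - 13*atan(z)/170 + C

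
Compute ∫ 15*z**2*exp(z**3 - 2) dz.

5*exp(z**3 - 2) + C

Let u = z**3 - 2, so du = (3*z**2) dz.
Rewriting, the integral becomes 5·∫ e^u du = 5·e^u.
Substituting back, u = z**3 - 2.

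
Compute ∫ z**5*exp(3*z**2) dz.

Let u = z², du = 2z dz; rewrite as (1/2)∫ u^2·exp(3u) du.
Now integrate by parts 2 times.

(9*z**4 - 6*z**2 + 2)*exp(3*z**2)/54 + C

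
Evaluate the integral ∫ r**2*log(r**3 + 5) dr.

r**3*log(r**3 + 5)/3 - r**3/3 + 5*log(r**3 + 5)/3 + C

Let u = r**3 + 5, so du = (3*r**2) dr.
The integral becomes (1/3)·∫ log(u) du; integrate by parts with u′=log(u), dv′=du.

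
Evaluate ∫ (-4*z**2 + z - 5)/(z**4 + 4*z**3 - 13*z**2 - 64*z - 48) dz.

-13*log(z - 4)/56 + log(z + 1)/3 - 22*log(z + 3)/7 + 73*log(z + 4)/24 + C

Factor the denominator: (z - 4)*(z + 1)*(z + 3)*(z + 4).
Partial-fraction decomposition: 73/(24*(z + 4)) - 22/(7*(z + 3)) + 1/(3*(z + 1)) - 13/(56*(z - 4)).
Integrate each term: A/(z−a) contributes A·log|z−a|.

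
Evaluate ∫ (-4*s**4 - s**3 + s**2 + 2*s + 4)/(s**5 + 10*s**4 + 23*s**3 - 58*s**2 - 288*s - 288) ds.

Factor the denominator: (s - 3)*(s + 2)*(s + 3)*(s + 4)**2.
Partial-fraction decomposition: 2056/(49*(s + 4)) + 474/(7*(s + 4)**2) - 145/(3*(s + 3)) + 13/(5*(s + 2)) - 166/(735*(s - 3)).
Integrate each term; A/(s−a) gives A·log|s−a|; A/(s−a)² gives −A/(s−a).

-166*log(s - 3)/735 + 13*log(s + 2)/5 - 145*log(s + 3)/3 + 2056*log(s + 4)/49 - 474/(7*s + 28) + C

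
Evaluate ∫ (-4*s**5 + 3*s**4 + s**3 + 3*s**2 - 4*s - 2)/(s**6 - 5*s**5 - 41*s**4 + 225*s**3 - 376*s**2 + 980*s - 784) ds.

-19855*log(s - 7)/4452 + 49*log(s - 4)/30 - log(s - 1)/240 - 6751*log(s + 7)/5936 - 17*log(s**2 + 4)/1060 - 36*atan(s/2)/265 + C

Factor the denominator: (s - 7)*(s - 4)*(s - 1)*(s + 7)*(s**2 + 4).
Partial-fraction decomposition: -(17*s + 144)/(530*(s**2 + 4)) - 6751/(5936*(s + 7)) - 1/(240*(s - 1)) + 49/(30*(s - 4)) - 19855/(4452*(s - 7)).
Integrate each term; A/(s−a) gives A·log|s−a|; the (Bs+D)/(s²+p²) term gives a log and an atan.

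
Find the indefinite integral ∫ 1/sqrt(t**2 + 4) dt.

Substitute t = 2·tan(θ), so dt = 2·sec(θ)^2 dθ and the radical becomes sqrt(t**2 + 4) = 2·sec(θ) by the Pythagorean identity.
Integrate the resulting trig expression in θ, then back-substitute tan(θ) = t/2, sec(θ) = sqrt(t**2 + 4)/2 (absorbing any constant into C).

log(t + sqrt(t**2 + 4)) + C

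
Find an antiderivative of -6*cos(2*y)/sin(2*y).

Let u = sin(2*y), so du = (2*cos(2*y)) dy.
Rewriting, the integral becomes -3·∫ 1/u du = -3·log(u).
Substituting back, u = sin(2*y).

-3*log(sin(2*y)) + C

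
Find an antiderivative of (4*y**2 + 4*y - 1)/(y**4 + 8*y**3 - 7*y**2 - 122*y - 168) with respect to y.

79*log(y - 4)/462 - 7*log(y + 2)/30 + 23*log(y + 3)/28 - 167*log(y + 7)/220 + C

Factor the denominator: (y - 4)*(y + 2)*(y + 3)*(y + 7).
Partial-fraction decomposition: -167/(220*(y + 7)) + 23/(28*(y + 3)) - 7/(30*(y + 2)) + 79/(462*(y - 4)).
Integrate each term: A/(y−a) contributes A·log|y−a|.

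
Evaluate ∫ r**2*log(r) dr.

Use integration by parts with u = log(r), dv = r**2 dr.
Then du = 1/r dr and v = r**3/3.

r**3*log(r)/3 - r**3/9 + C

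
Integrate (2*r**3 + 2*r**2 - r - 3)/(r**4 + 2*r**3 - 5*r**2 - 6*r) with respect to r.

Factor the denominator: r*(r - 2)*(r + 1)*(r + 3).
Partial-fraction decomposition: 6/(5*(r + 3)) - 1/(3*(r + 1)) + 19/(30*(r - 2)) + 1/(2*r).
Integrate each term: A/(r−a) contributes A·log|r−a|.

log(r)/2 + 19*log(r - 2)/30 - log(r + 1)/3 + 6*log(r + 3)/5 + C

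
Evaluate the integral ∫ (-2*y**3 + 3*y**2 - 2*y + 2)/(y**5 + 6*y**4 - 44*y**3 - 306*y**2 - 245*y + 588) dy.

-551*log(y - 7)/9240 - log(y - 1)/960 + 89*log(y + 3)/160 - 62*log(y + 4)/55 + 283*log(y + 7)/448 + C

Factor the denominator: (y - 7)*(y - 1)*(y + 3)*(y + 4)*(y + 7).
Partial-fraction decomposition: 283/(448*(y + 7)) - 62/(55*(y + 4)) + 89/(160*(y + 3)) - 1/(960*(y - 1)) - 551/(9240*(y - 7)).
Integrate each term: A/(y−a) contributes A·log|y−a|.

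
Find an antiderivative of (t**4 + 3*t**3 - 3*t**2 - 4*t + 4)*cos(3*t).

t**4*sin(3*t)/3 + t**3*sin(3*t) + 4*t**3*cos(3*t)/9 - 13*t**2*sin(3*t)/9 + t**2*cos(3*t) - 2*t*sin(3*t) - 26*t*cos(3*t)/27 + 134*sin(3*t)/81 - 2*cos(3*t)/3 + C

Use integration by parts with u = t**4 + 3*t**3 - 3*t**2 - 4*t + 4, dv = cos(3*t) dt, so v = sin(3*t)/3.
Apply parts 4 times (tabular method): alternate signs, differentiate u down to 0, integrate dv up.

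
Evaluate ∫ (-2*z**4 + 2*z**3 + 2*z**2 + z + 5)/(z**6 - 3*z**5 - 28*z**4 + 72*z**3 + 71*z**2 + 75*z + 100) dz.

Factor the denominator: (z - 5)*(z - 4)*(z + 1)*(z + 5)*(z**2 + 1).
Partial-fraction decomposition: -(4*z - 1)/(442*(z**2 + 1)) + 145/(936*(z + 5)) + 1/(120*(z + 1)) + 343/(765*(z - 4)) - 47/(78*(z - 5)).
Integrate each term; A/(z−a) gives A·log|z−a|; the (Bz+D)/(z²+p²) term gives a log and an atan.

-47*log(z - 5)/78 + 343*log(z - 4)/765 + log(z + 1)/120 + 145*log(z + 5)/936 - log(z**2 + 1)/221 + atan(z)/442 + C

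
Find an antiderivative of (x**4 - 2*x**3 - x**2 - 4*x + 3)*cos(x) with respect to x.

x**4*sin(x) - 2*x**3*sin(x) + 4*x**3*cos(x) - 13*x**2*sin(x) - 6*x**2*cos(x) + 8*x*sin(x) - 26*x*cos(x) + 29*sin(x) + 8*cos(x) + C

Use integration by parts with u = x**4 - 2*x**3 - x**2 - 4*x + 3, dv = cos(x) dx, so v = sin(x).
Apply parts 4 times (tabular method): alternate signs, differentiate u down to 0, integrate dv up.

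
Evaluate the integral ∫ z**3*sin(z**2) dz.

Let u = z², du = 2z dz; rewrite as (1/2)∫ u^1·sin(1u) du.
Now integrate by parts 1 time.

-z**2*cos(z**2)/2 + sin(z**2)/2 + C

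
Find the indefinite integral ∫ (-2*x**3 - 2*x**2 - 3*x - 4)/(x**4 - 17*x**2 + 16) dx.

-22*log(x - 4)/15 + 11*log(x - 1)/30 - log(x + 1)/30 - 13*log(x + 4)/15 + C

Factor the denominator: (x - 4)*(x - 1)*(x + 1)*(x + 4).
Partial-fraction decomposition: -13/(15*(x + 4)) - 1/(30*(x + 1)) + 11/(30*(x - 1)) - 22/(15*(x - 4)).
Integrate each term: A/(x−a) contributes A·log|x−a|.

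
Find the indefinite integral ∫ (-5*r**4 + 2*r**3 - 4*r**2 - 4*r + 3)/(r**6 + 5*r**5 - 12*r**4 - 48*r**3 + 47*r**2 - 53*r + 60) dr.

-99*log(r - 3)/280 + log(r - 1)/15 - 1453*log(r + 4)/595 + 863*log(r + 5)/312 - 41*log(r**2 + 1)/2210 + 62*atan(r)/1105 + C

Factor the denominator: (r - 3)*(r - 1)*(r + 4)*(r + 5)*(r**2 + 1).
Partial-fraction decomposition: -(41*r - 62)/(1105*(r**2 + 1)) + 863/(312*(r + 5)) - 1453/(595*(r + 4)) + 1/(15*(r - 1)) - 99/(280*(r - 3)).
Integrate each term; A/(r−a) gives A·log|r−a|; the (Br+D)/(r²+p²) term gives a log and an atan.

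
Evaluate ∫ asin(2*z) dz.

z*asin(2*z) + sqrt(-4*z**2 + 1)/2 + C

Use integration by parts with u = arcsin(2*z), dv = dz.
Then du = 2/sqrt(-4*z**2 + 1) dz.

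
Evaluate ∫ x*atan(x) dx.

x**2*atan(x)/2 - x/2 + atan(x)/2 + C

Use integration by parts with u = arctan(x), dv = x dx.
Then du = 1/(x**2 + 1) dx.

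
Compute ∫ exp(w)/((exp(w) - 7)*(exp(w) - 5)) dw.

log(exp(w) - 7)/2 - log(exp(w) - 5)/2 + C

Let u = e^w, du = e^w dw.
The integral becomes ∫ du/((u-5)(u-7)); decompose into partial fractions.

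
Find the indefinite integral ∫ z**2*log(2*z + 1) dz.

z**3*log(2*z + 1)/3 - z**3/9 + z**2/12 - z/12 + log(2*z + 1)/24 + C

Use integration by parts with u = log(2*z + 1), dv = z**2 dz.
Then du = 2/(2*z + 1) dz and v = z**3/3.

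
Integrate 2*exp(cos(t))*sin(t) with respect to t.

Let u = cos(t), so du = (-sin(t)) dt.
Rewriting, the integral becomes -2·∫ e^u du = -2·e^u.
Substituting back, u = cos(t).

-2*exp(cos(t)) + C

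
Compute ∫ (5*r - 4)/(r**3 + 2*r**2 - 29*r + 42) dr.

Factor the denominator: (r - 3)*(r - 2)*(r + 7).
Partial-fraction decomposition: -13/(30*(r + 7)) - 2/(3*(r - 2)) + 11/(10*(r - 3)).
Integrate each term: A/(r−a) contributes A·log|r−a|.

11*log(r - 3)/10 - 2*log(r - 2)/3 - 13*log(r + 7)/30 + C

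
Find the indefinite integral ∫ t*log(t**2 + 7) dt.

Let u = t**2 + 7, so du = (2*t) dt.
The integral becomes (1/2)·∫ log(u) du; integrate by parts with u′=log(u), dv′=du.

t**2*log(t**2 + 7)/2 - t**2/2 + 7*log(t**2 + 7)/2 + C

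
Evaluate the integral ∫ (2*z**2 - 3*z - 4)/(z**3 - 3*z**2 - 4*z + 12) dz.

Factor the denominator: (z - 3)*(z - 2)*(z + 2).
Partial-fraction decomposition: 1/(2*(z + 2)) + 1/(2*(z - 2)) + 1/(z - 3).
Integrate each term: A/(z−a) contributes A·log|z−a|.

log(z - 3) + log(z**2 - 4)/2 + C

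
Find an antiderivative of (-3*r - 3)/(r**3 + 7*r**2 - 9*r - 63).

-log(r - 3)/5 - log(r + 3)/4 + 9*log(r + 7)/20 + C

Factor the denominator: (r - 3)*(r + 3)*(r + 7).
Partial-fraction decomposition: 9/(20*(r + 7)) - 1/(4*(r + 3)) - 1/(5*(r - 3)).
Integrate each term: A/(r−a) contributes A·log|r−a|.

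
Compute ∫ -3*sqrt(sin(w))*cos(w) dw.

Let u = sin(w), so du = (cos(w)) dw.
Rewriting, the integral becomes -3·∫ √u du = -3·(2/3)u^(3/2).
Substituting back, u = sin(w).

-2*sin(w)**(3/2) + C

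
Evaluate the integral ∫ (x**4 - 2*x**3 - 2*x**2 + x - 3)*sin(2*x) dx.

-x**4*cos(2*x)/2 + x**3*sin(2*x) + x**3*cos(2*x) - 3*x**2*sin(2*x)/2 + 5*x**2*cos(2*x)/2 - 5*x*sin(2*x)/2 - 2*x*cos(2*x) + sin(2*x) + cos(2*x)/4 + C

Use integration by parts with u = x**4 - 2*x**3 - 2*x**2 + x - 3, dv = sin(2*x) dx, so v = -cos(2*x)/2.
Apply parts 4 times (tabular method): alternate signs, differentiate u down to 0, integrate dv up.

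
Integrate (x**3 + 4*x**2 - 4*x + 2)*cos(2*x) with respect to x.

x**3*sin(2*x)/2 + 2*x**2*sin(2*x) + 3*x**2*cos(2*x)/4 - 11*x*sin(2*x)/4 + 2*x*cos(2*x) - 11*cos(2*x)/8 + C

Use integration by parts with u = x**3 + 4*x**2 - 4*x + 2, dv = cos(2*x) dx, so v = sin(2*x)/2.
Apply parts 3 times (tabular method): alternate signs, differentiate u down to 0, integrate dv up.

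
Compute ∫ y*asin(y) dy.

y**2*asin(y)/2 + y*sqrt(-y**2 + 1)/4 - asin(y)/4 + C

Use integration by parts with u = arcsin(y), dv = y dy.
Then du = 1/sqrt(-y**2 + 1) dy.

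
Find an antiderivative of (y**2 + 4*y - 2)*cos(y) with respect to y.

Use integration by parts with u = y**2 + 4*y - 2, dv = cos(y) dy, so v = sin(y).
Apply parts 2 times (tabular method): alternate signs, differentiate u down to 0, integrate dv up.

y**2*sin(y) + 4*y*sin(y) + 2*y*cos(y) - 4*sin(y) + 4*cos(y) + C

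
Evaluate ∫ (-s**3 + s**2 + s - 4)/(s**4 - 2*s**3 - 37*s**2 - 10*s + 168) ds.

Factor the denominator: (s - 7)*(s - 2)*(s + 3)*(s + 4).
Partial-fraction decomposition: -12/(11*(s + 4)) + 29/(50*(s + 3)) + 1/(25*(s - 2)) - 291/(550*(s - 7)).
Integrate each term: A/(s−a) contributes A·log|s−a|.

-291*log(s - 7)/550 + log(s - 2)/25 + 29*log(s + 3)/50 - 12*log(s + 4)/11 + C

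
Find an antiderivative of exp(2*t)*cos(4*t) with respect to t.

exp(2*t)*sin(4*t)/5 + exp(2*t)*cos(4*t)/10 + C

Let I denote the integral. Integrate by parts with u = cos(4*t), dv = exp(2*t) dt, so v = exp(2*t)/2: I = exp(2*t)*cos(4*t)/2 + 2·∫ exp(2*t)*sin(4*t) dt.
Apply parts again with u = sin(4*t), dv = exp(2*t) dt: ∫ exp(2*t)*sin(4*t) dt = exp(2*t)*sin(4*t)/2 − 2·I. Substituting back brings back I: I = exp(2*t)*sin(4*t) + exp(2*t)*cos(4*t)/2 − 4·I.
Solving for I: (1 + 4)·I equals the remaining terms, so I = (1/5)·(exp(2*t)*sin(4*t) + exp(2*t)*cos(4*t)/2).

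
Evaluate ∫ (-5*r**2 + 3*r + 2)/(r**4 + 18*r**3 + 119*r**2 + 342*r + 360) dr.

-26*log(r + 3)/3 + 45*log(r + 4) - 69*log(r + 5) + 98*log(r + 6)/3 + C

Factor the denominator: (r + 3)*(r + 4)*(r + 5)*(r + 6).
Partial-fraction decomposition: 98/(3*(r + 6)) - 69/(r + 5) + 45/(r + 4) - 26/(3*(r + 3)).
Integrate each term: A/(r−a) contributes A·log|r−a|.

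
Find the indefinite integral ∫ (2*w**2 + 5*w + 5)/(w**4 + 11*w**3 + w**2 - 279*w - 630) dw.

Factor the denominator: (w - 5)*(w + 3)*(w + 6)*(w + 7).
Partial-fraction decomposition: -17/(12*(w + 7)) + 47/(33*(w + 6)) - 1/(12*(w + 3)) + 5/(66*(w - 5)).
Integrate each term: A/(w−a) contributes A·log|w−a|.

5*log(w - 5)/66 - log(w + 3)/12 + 47*log(w + 6)/33 - 17*log(w + 7)/12 + C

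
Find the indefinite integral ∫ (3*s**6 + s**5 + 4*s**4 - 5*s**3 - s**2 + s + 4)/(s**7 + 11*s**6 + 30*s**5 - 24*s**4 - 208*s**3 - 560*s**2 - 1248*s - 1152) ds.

2617*log(s - 3)/20475 + 6921*log(s + 2)/3200 - 787*log(s + 4)/70 + 69209*log(s + 6)/5760 - 263*log(s**2 + 4)/8320 - 49*atan(s/2)/832 + 131/(160*s + 320) + C

Factor the denominator: (s - 3)*(s + 2)**2*(s + 4)*(s + 6)*(s**2 + 4).
Partial-fraction decomposition: -(263*s + 490)/(4160*(s**2 + 4)) + 69209/(5760*(s + 6)) - 787/(70*(s + 4)) + 6921/(3200*(s + 2)) - 131/(160*(s + 2)**2) + 2617/(20475*(s - 3)).
Integrate each term; A/(s−a) gives A·log|s−a|; the (Bs+D)/(s²+p²) term gives a log and an atan.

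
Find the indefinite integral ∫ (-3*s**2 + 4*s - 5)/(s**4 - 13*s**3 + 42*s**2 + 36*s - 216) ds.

Factor the denominator: (s - 6)**2*(s - 3)*(s + 2).
Partial-fraction decomposition: 5/(64*(s + 2)) - 4/(9*(s - 3)) + 211/(576*(s - 6)) - 89/(24*(s - 6)**2).
Integrate each term; A/(s−a) gives A·log|s−a|; A/(s−a)² gives −A/(s−a).

211*log(s - 6)/576 - 4*log(s - 3)/9 + 5*log(s + 2)/64 + 89/(24*s - 144) + C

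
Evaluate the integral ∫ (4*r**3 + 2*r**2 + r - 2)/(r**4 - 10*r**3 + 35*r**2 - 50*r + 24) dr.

Factor the denominator: (r - 4)*(r - 3)*(r - 2)*(r - 1).
Partial-fraction decomposition: -5/(6*(r - 1)) + 20/(r - 2) - 127/(2*(r - 3)) + 145/(3*(r - 4)).
Integrate each term: A/(r−a) contributes A·log|r−a|.

145*log(r - 4)/3 - 127*log(r - 3)/2 + 20*log(r - 2) - 5*log(r - 1)/6 + C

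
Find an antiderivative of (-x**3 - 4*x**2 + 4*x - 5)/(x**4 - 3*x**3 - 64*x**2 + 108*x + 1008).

Factor the denominator: (x - 7)*(x - 6)*(x + 4)*(x + 6).
Partial-fraction decomposition: -43/(312*(x + 6)) - 21/(220*(x + 4)) + 341/(120*(x - 6)) - 516/(143*(x - 7)).
Integrate each term: A/(x−a) contributes A·log|x−a|.

-516*log(x - 7)/143 + 341*log(x - 6)/120 - 21*log(x + 4)/220 - 43*log(x + 6)/312 + C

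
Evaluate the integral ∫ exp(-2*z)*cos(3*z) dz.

3*exp(-2*z)*sin(3*z)/13 - 2*exp(-2*z)*cos(3*z)/13 + C

Let I denote the integral. Integrate by parts with u = cos(3*z), dv = exp(-2*z) dz, so v = -exp(-2*z)/2: I = -exp(-2*z)*cos(3*z)/2 − (3/2)·∫ exp(-2*z)*sin(3*z) dz.
Apply parts again with u = sin(3*z), dv = exp(-2*z) dz: ∫ exp(-2*z)*sin(3*z) dz = -exp(-2*z)*sin(3*z)/2 + (3/2)·I. Substituting back brings back I: I = 3*exp(-2*z)*sin(3*z)/4 - exp(-2*z)*cos(3*z)/2 − (9/4)·I.
Solving for I: (1 + 9/4)·I equals the remaining terms, so I = (4/13)·(3*exp(-2*z)*sin(3*z)/4 - exp(-2*z)*cos(3*z)/2).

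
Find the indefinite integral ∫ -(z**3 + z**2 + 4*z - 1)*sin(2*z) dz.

z**3*cos(2*z)/2 - 3*z**2*sin(2*z)/4 + z**2*cos(2*z)/2 - z*sin(2*z)/2 + 5*z*cos(2*z)/4 - 5*sin(2*z)/8 - 3*cos(2*z)/4 + C

Use integration by parts with u = z**3 + z**2 + 4*z - 1, dv = -sin(2*z) dz, so v = cos(2*z)/2.
Apply parts 3 times (tabular method): alternate signs, differentiate u down to 0, integrate dv up.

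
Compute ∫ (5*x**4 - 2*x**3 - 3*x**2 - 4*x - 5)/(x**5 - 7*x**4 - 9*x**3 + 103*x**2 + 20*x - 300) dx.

36271*log(x - 5)/9408 + 13*log(x - 2)/60 - 87*log(x + 2)/196 + 439*log(x + 3)/320 - 925/(56*x - 280) + C

Factor the denominator: (x - 5)**2*(x - 2)*(x + 2)*(x + 3).
Partial-fraction decomposition: 439/(320*(x + 3)) - 87/(196*(x + 2)) + 13/(60*(x - 2)) + 36271/(9408*(x - 5)) + 925/(56*(x - 5)**2).
Integrate each term; A/(x−a) gives A·log|x−a|; A/(x−a)² gives −A/(x−a).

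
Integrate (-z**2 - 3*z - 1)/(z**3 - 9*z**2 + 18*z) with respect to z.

Factor the denominator: z*(z - 6)*(z - 3).
Partial-fraction decomposition: 19/(9*(z - 3)) - 55/(18*(z - 6)) - 1/(18*z).
Integrate each term: A/(z−a) contributes A·log|z−a|.

-log(z)/18 - 55*log(z - 6)/18 + 19*log(z - 3)/9 + C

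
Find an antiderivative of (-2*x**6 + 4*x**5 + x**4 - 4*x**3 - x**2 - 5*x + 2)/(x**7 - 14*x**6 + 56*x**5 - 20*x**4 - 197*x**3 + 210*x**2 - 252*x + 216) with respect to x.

-689249*log(x - 6)/492840 - 107*log(x - 3)/180 + log(x - 1)/60 - log(x + 2)/24 + 123*log(x**2 + 1)/13690 + 33*atan(x)/13690 + 1546/(111*x - 666) + C

Factor the denominator: (x - 6)**2*(x - 3)*(x - 1)*(x + 2)*(x**2 + 1).
Partial-fraction decomposition: 3*(82*x + 11)/(13690*(x**2 + 1)) - 1/(24*(x + 2)) + 1/(60*(x - 1)) - 107/(180*(x - 3)) - 689249/(492840*(x - 6)) - 1546/(111*(x - 6)**2).
Integrate each term; A/(x−a) gives A·log|x−a|; the (Bx+D)/(x²+p²) term gives a log and an atan.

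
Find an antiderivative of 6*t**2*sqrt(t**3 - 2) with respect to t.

Let u = t**3 - 2, so du = (3*t**2) dt.
Rewriting, the integral becomes 2·∫ √u du = 2·(2/3)u^(3/2).
Substituting back, u = t**3 - 2.

4*(t**3 - 2)**(3/2)/3 + C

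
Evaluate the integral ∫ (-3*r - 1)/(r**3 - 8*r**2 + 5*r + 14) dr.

-11*log(r - 7)/20 + 7*log(r - 2)/15 + log(r + 1)/12 + C

Factor the denominator: (r - 7)*(r - 2)*(r + 1).
Partial-fraction decomposition: 1/(12*(r + 1)) + 7/(15*(r - 2)) - 11/(20*(r - 7)).
Integrate each term: A/(r−a) contributes A·log|r−a|.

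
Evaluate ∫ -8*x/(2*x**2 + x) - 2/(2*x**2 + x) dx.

Let u = 2*x**2 + x, so du = (4*x + 1) dx.
Rewriting, the integral becomes -2·∫ 1/u du = -2·log(u).
Substituting back, u = 2*x**2 + x.

-2*log(2*x**2 + x) + C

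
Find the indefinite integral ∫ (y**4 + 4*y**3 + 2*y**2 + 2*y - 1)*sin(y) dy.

Use integration by parts with u = y**4 + 4*y**3 + 2*y**2 + 2*y - 1, dv = sin(y) dy, so v = -cos(y).
Apply parts 4 times (tabular method): alternate signs, differentiate u down to 0, integrate dv up.

-y**4*cos(y) + 4*y**3*sin(y) - 4*y**3*cos(y) + 12*y**2*sin(y) + 10*y**2*cos(y) - 20*y*sin(y) + 22*y*cos(y) - 22*sin(y) - 19*cos(y) + C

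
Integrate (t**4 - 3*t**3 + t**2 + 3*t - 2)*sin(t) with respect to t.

Use integration by parts with u = t**4 - 3*t**3 + t**2 + 3*t - 2, dv = sin(t) dt, so v = -cos(t).
Apply parts 4 times (tabular method): alternate signs, differentiate u down to 0, integrate dv up.

-t**4*cos(t) + 4*t**3*sin(t) + 3*t**3*cos(t) - 9*t**2*sin(t) + 11*t**2*cos(t) - 22*t*sin(t) - 21*t*cos(t) + 21*sin(t) - 20*cos(t) + C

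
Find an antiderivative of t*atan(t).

Use integration by parts with u = arctan(t), dv = t dt.
Then du = 1/(t**2 + 1) dt.

t**2*atan(t)/2 - t/2 + atan(t)/2 + C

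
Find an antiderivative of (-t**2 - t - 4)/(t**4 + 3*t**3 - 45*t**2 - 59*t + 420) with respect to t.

Factor the denominator: (t - 5)*(t - 3)*(t + 4)*(t + 7).
Partial-fraction decomposition: 23/(180*(t + 7)) - 16/(189*(t + 4)) + 4/(35*(t - 3)) - 17/(108*(t - 5)).
Integrate each term: A/(t−a) contributes A·log|t−a|.

-17*log(t - 5)/108 + 4*log(t - 3)/35 - 16*log(t + 4)/189 + 23*log(t + 7)/180 + C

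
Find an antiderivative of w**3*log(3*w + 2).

w**4*log(3*w + 2)/4 - w**4/16 + w**3/18 - w**2/18 + 2*w/27 - 4*log(3*w + 2)/81 + C

Use integration by parts with u = log(3*w + 2), dv = w**3 dw.
Then du = 3/(3*w + 2) dw and v = w**4/4.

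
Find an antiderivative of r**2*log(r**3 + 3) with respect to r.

Let u = r**3 + 3, so du = (3*r**2) dr.
The integral becomes (1/3)·∫ log(u) du; integrate by parts with u′=log(u), dv′=du.

r**3*log(r**3 + 3)/3 - r**3/3 + log(r**3 + 3) + C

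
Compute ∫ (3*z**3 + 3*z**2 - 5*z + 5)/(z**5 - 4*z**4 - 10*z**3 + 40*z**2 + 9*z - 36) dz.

15*log(z - 4)/7 - 49*log(z - 3)/24 + log(z - 1)/8 - log(z + 1)/8 - 17*log(z + 3)/168 + C

Factor the denominator: (z - 4)*(z - 3)*(z - 1)*(z + 1)*(z + 3).
Partial-fraction decomposition: -17/(168*(z + 3)) - 1/(8*(z + 1)) + 1/(8*(z - 1)) - 49/(24*(z - 3)) + 15/(7*(z - 4)).
Integrate each term: A/(z−a) contributes A·log|z−a|.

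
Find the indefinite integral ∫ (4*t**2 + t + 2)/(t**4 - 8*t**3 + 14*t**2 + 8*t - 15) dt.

Factor the denominator: (t - 5)*(t - 3)*(t - 1)*(t + 1).
Partial-fraction decomposition: -5/(48*(t + 1)) + 7/(16*(t - 1)) - 41/(16*(t - 3)) + 107/(48*(t - 5)).
Integrate each term: A/(t−a) contributes A·log|t−a|.

107*log(t - 5)/48 - 41*log(t - 3)/16 + 7*log(t - 1)/16 - 5*log(t + 1)/48 + C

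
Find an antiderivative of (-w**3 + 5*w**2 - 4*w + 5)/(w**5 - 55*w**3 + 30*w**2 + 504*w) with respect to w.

5*log(w)/504 - 55*log(w - 6)/1404 - 5*log(w - 4)/616 - 89*log(w + 3)/756 + 621*log(w + 7)/4004 + C

Factor the denominator: w*(w - 6)*(w - 4)*(w + 3)*(w + 7).
Partial-fraction decomposition: 621/(4004*(w + 7)) - 89/(756*(w + 3)) - 5/(616*(w - 4)) - 55/(1404*(w - 6)) + 5/(504*w).
Integrate each term: A/(w−a) contributes A·log|w−a|.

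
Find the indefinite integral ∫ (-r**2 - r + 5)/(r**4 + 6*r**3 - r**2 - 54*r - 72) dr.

Factor the denominator: (r - 3)*(r + 2)*(r + 3)*(r + 4).
Partial-fraction decomposition: 1/(2*(r + 4)) - 1/(6*(r + 3)) - 3/(10*(r + 2)) - 1/(30*(r - 3)).
Integrate each term: A/(r−a) contributes A·log|r−a|.

-log(r - 3)/30 - 3*log(r + 2)/10 - log(r + 3)/6 + log(r + 4)/2 + C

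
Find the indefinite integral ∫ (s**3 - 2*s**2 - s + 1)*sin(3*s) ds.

-s**3*cos(3*s)/3 + s**2*sin(3*s)/3 + 2*s**2*cos(3*s)/3 - 4*s*sin(3*s)/9 + 5*s*cos(3*s)/9 - 5*sin(3*s)/27 - 13*cos(3*s)/27 + C

Use integration by parts with u = s**3 - 2*s**2 - s + 1, dv = sin(3*s) ds, so v = -cos(3*s)/3.
Apply parts 3 times (tabular method): alternate signs, differentiate u down to 0, integrate dv up.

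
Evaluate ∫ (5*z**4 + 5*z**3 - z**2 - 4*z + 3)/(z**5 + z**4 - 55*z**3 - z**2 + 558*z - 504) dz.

2501*log(z - 6)/650 - 87*log(z - 3)/70 + log(z - 1)/50 - 321*log(z + 4)/350 + 214*log(z + 7)/65 + C

Factor the denominator: (z - 6)*(z - 3)*(z - 1)*(z + 4)*(z + 7).
Partial-fraction decomposition: 214/(65*(z + 7)) - 321/(350*(z + 4)) + 1/(50*(z - 1)) - 87/(70*(z - 3)) + 2501/(650*(z - 6)).
Integrate each term: A/(z−a) contributes A·log|z−a|.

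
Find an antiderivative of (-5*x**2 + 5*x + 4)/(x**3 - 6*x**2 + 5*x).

Factor the denominator: x*(x - 5)*(x - 1).
Partial-fraction decomposition: -1/(x - 1) - 24/(5*(x - 5)) + 4/(5*x).
Integrate each term: A/(x−a) contributes A·log|x−a|.

4*log(x)/5 - 24*log(x - 5)/5 - log(x - 1) + C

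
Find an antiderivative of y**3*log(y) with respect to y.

Use integration by parts with u = log(y), dv = y**3 dy.
Then du = 1/y dy and v = y**4/4.

y**4*log(y)/4 - y**4/16 + C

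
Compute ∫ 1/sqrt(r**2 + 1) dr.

log(r + sqrt(r**2 + 1)) + C

Substitute r = tan(θ), so dr = sec(θ)^2 dθ and the radical becomes sqrt(r**2 + 1) = sec(θ) by the Pythagorean identity.
Integrate the resulting trig expression in θ, then back-substitute tan(θ) = r, sec(θ) = sqrt(r**2 + 1) (absorbing any constant into C).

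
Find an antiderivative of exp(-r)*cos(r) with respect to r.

Let I denote the integral. Integrate by parts with u = cos(r), dv = exp(-r) dr, so v = -exp(-r): I = -exp(-r)*cos(r) − ∫ exp(-r)*sin(r) dr.
Apply parts again with u = sin(r), dv = exp(-r) dr: ∫ exp(-r)*sin(r) dr = -exp(-r)*sin(r) + I. Substituting back brings back I: I = exp(-r)*sin(r) - exp(-r)*cos(r) − I.
Solving for I: (1 + 1)·I equals the remaining terms, so I = (1/2)·(exp(-r)*sin(r) - exp(-r)*cos(r)).

exp(-r)*sin(r)/2 - exp(-r)*cos(r)/2 + C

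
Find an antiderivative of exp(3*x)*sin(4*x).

Let I denote the integral. Integrate by parts with u = sin(4*x), dv = exp(3*x) dx, so v = exp(3*x)/3: I = exp(3*x)*sin(4*x)/3 − (4/3)·∫ exp(3*x)*cos(4*x) dx.
Apply parts again with u = cos(4*x), dv = exp(3*x) dx: ∫ exp(3*x)*cos(4*x) dx = exp(3*x)*cos(4*x)/3 + (4/3)·I. Substituting back brings back I: I = exp(3*x)*sin(4*x)/3 - 4*exp(3*x)*cos(4*x)/9 − (16/9)·I.
Solving for I: (1 + 16/9)·I equals the remaining terms, so I = (9/25)·(exp(3*x)*sin(4*x)/3 - 4*exp(3*x)*cos(4*x)/9).

3*exp(3*x)*sin(4*x)/25 - 4*exp(3*x)*cos(4*x)/25 + C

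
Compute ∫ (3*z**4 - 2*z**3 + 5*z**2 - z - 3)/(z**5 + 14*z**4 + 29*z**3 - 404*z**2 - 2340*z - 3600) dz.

1209*log(z - 6)/4840 - 977*log(z + 4)/20 - 16459*log(z + 5)/121 + 1501*log(z + 6)/8 - 2252/(11*z + 55) + C

Factor the denominator: (z - 6)*(z + 4)*(z + 5)**2*(z + 6).
Partial-fraction decomposition: 1501/(8*(z + 6)) - 16459/(121*(z + 5)) + 2252/(11*(z + 5)**2) - 977/(20*(z + 4)) + 1209/(4840*(z - 6)).
Integrate each term; A/(z−a) gives A·log|z−a|; A/(z−a)² gives −A/(z−a).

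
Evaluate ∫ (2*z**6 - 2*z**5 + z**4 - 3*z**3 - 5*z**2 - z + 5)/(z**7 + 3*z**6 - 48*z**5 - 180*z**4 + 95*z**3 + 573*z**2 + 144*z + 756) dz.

Factor the denominator: (z - 7)*(z - 2)*(z + 3)**2*(z + 6)*(z**2 + 1).
Partial-fraction decomposition: -9*(97*z - 471)/(462500*(z**2 + 1)) + 110639/(34632*(z + 6)) - 81407/(45000*(z + 3)) + 2069/(1500*(z + 3)**2) - 39/(5000*(z - 2)) + 202809/(325000*(z - 7)).
Integrate each term; A/(z−a) gives A·log|z−a|; the (Bz+D)/(z²+p²) term gives a log and an atan.

202809*log(z - 7)/325000 - 39*log(z - 2)/5000 - 81407*log(z + 3)/45000 + 110639*log(z + 6)/34632 - 873*log(z**2 + 1)/925000 + 4239*atan(z)/462500 - 2069/(1500*z + 4500) + C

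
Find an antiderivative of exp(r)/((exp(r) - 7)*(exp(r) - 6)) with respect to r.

Let u = e^r, du = e^r dr.
The integral becomes ∫ du/((u-7)(u-6)); decompose into partial fractions.

log(exp(r) - 7) - log(exp(r) - 6) + C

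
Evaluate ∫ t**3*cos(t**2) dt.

t**2*sin(t**2)/2 + cos(t**2)/2 + C

Let u = t², du = 2t dt; rewrite as (1/2)∫ u^1·cos(1u) du.
Now integrate by parts 1 time.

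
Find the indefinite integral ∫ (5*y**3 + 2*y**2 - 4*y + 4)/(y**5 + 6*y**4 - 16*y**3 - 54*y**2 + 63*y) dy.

4*log(y)/63 + 29*log(y - 3)/72 - 7*log(y - 1)/64 + 101*log(y + 3)/288 - 317*log(y + 7)/448 + C

Factor the denominator: y*(y - 3)*(y - 1)*(y + 3)*(y + 7).
Partial-fraction decomposition: -317/(448*(y + 7)) + 101/(288*(y + 3)) - 7/(64*(y - 1)) + 29/(72*(y - 3)) + 4/(63*y).
Integrate each term: A/(y−a) contributes A·log|y−a|.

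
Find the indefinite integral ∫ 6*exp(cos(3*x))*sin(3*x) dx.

Let u = cos(3*x), so du = (-3*sin(3*x)) dx.
Rewriting, the integral becomes -2·∫ e^u du = -2·e^u.
Substituting back, u = cos(3*x).

-2*exp(cos(3*x)) + C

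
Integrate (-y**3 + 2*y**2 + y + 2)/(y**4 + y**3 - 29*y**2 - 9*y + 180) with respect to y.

-26*log(y - 4)/63 + log(y - 3)/12 + 11*log(y + 3)/21 - 43*log(y + 5)/36 + C

Factor the denominator: (y - 4)*(y - 3)*(y + 3)*(y + 5).
Partial-fraction decomposition: -43/(36*(y + 5)) + 11/(21*(y + 3)) + 1/(12*(y - 3)) - 26/(63*(y - 4)).
Integrate each term: A/(y−a) contributes A·log|y−a|.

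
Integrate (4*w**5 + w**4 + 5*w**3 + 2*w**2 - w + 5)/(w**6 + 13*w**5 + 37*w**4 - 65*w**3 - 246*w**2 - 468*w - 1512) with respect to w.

Factor the denominator: (w - 3)*(w + 3)*(w + 6)*(w + 7)*(w**2 + 4).
Partial-fraction decomposition: -(293*w + 546)/(5512*(w**2 + 4)) + 8304/(265*(w + 7)) - 6161/(216*(w + 6)) + 125/(117*(w + 3)) + 302/(1755*(w - 3)).
Integrate each term; A/(w−a) gives A·log|w−a|; the (Bw+D)/(w²+p²) term gives a log and an atan.

302*log(w - 3)/1755 + 125*log(w + 3)/117 - 6161*log(w + 6)/216 + 8304*log(w + 7)/265 - 293*log(w**2 + 4)/11024 - 21*atan(w/2)/424 + C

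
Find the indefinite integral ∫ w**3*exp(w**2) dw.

(w**2 - 1)*exp(w**2)/2 + C

Let u = w², du = 2w dw; rewrite as (1/2)∫ u^1·exp(1u) du.
Now integrate by parts 1 time.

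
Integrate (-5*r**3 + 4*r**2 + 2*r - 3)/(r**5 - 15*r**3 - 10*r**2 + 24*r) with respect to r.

Factor the denominator: r*(r - 4)*(r - 1)*(r + 2)*(r + 3).
Partial-fraction decomposition: 27/(14*(r + 3)) - 49/(36*(r + 2)) + 1/(18*(r - 1)) - 251/(504*(r - 4)) - 1/(8*r).
Integrate each term: A/(r−a) contributes A·log|r−a|.

-log(r)/8 - 251*log(r - 4)/504 + log(r - 1)/18 - 49*log(r + 2)/36 + 27*log(r + 3)/14 + C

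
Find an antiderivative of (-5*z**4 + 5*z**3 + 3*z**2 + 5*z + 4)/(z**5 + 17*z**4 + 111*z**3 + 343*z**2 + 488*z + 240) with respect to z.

-log(z + 1)/9 + 131*log(z + 3) + 2935*log(z + 4)/9 - 462*log(z + 5) + 1568/(3*z + 12) + C

Factor the denominator: (z + 1)*(z + 3)*(z + 4)**2*(z + 5).
Partial-fraction decomposition: -462/(z + 5) + 2935/(9*(z + 4)) - 1568/(3*(z + 4)**2) + 131/(z + 3) - 1/(9*(z + 1)).
Integrate each term; A/(z−a) gives A·log|z−a|; A/(z−a)² gives −A/(z−a).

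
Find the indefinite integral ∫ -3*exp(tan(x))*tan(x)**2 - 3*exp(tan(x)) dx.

Let u = tan(x), so du = (tan(x)**2 + 1) dx.
Rewriting, the integral becomes -3·∫ e^u du = -3·e^u.
Substituting back, u = tan(x).

-3*exp(tan(x)) + C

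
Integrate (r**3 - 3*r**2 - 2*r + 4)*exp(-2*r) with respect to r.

(-4*r**3 + 6*r**2 + 14*r - 9)*exp(-2*r)/8 + C

Use integration by parts with u = r**3 - 3*r**2 - 2*r + 4, dv = exp(-2*r) dr, so v = -exp(-2*r)/2.
Apply parts 3 times (tabular method): alternate signs, differentiate u down to 0, integrate dv up.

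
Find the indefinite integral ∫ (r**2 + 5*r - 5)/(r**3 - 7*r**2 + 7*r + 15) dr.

15*log(r - 5)/4 - 19*log(r - 3)/8 - 3*log(r + 1)/8 + C

Factor the denominator: (r - 5)*(r - 3)*(r + 1).
Partial-fraction decomposition: -3/(8*(r + 1)) - 19/(8*(r - 3)) + 15/(4*(r - 5)).
Integrate each term: A/(r−a) contributes A·log|r−a|.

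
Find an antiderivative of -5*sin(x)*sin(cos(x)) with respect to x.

-5*cos(cos(x)) + C

Let u = cos(x), so du = (-sin(x)) dx.
Rewriting, the integral becomes 5·∫ sin(u) du = 5·-cos(u).
Substituting back, u = cos(x).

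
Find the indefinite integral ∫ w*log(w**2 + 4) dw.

w**2*log(w**2 + 4)/2 - w**2/2 + 2*log(w**2 + 4) + C

Let u = w**2 + 4, so du = (2*w) dw.
The integral becomes (1/2)·∫ log(u) du; integrate by parts with u′=log(u), dv′=du.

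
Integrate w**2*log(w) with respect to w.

w**3*log(w)/3 - w**3/9 + C

Use integration by parts with u = log(w), dv = w**2 dw.
Then du = 1/w dw and v = w**3/3.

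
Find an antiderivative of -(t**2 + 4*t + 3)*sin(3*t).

t**2*cos(3*t)/3 - 2*t*sin(3*t)/9 + 4*t*cos(3*t)/3 - 4*sin(3*t)/9 + 25*cos(3*t)/27 + C

Use integration by parts with u = t**2 + 4*t + 3, dv = -sin(3*t) dt, so v = cos(3*t)/3.
Apply parts 2 times (tabular method): alternate signs, differentiate u down to 0, integrate dv up.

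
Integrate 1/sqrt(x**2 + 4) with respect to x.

Substitute x = 2·tan(θ), so dx = 2·sec(θ)^2 dθ and the radical becomes sqrt(x**2 + 4) = 2·sec(θ) by the Pythagorean identity.
Integrate the resulting trig expression in θ, then back-substitute tan(θ) = x/2, sec(θ) = sqrt(x**2 + 4)/2 (absorbing any constant into C).

log(x + sqrt(x**2 + 4)) + C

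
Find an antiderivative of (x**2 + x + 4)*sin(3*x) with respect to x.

-x**2*cos(3*x)/3 + 2*x*sin(3*x)/9 - x*cos(3*x)/3 + sin(3*x)/9 - 34*cos(3*x)/27 + C

Use integration by parts with u = x**2 + x + 4, dv = sin(3*x) dx, so v = -cos(3*x)/3.
Apply parts 2 times (tabular method): alternate signs, differentiate u down to 0, integrate dv up.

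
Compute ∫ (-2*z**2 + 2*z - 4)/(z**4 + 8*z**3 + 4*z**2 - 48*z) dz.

log(z)/12 - log(z - 2)/12 - 11*log(z + 4)/12 + 11*log(z + 6)/12 + C

Factor the denominator: z*(z - 2)*(z + 4)*(z + 6).
Partial-fraction decomposition: 11/(12*(z + 6)) - 11/(12*(z + 4)) - 1/(12*(z - 2)) + 1/(12*z).
Integrate each term: A/(z−a) contributes A·log|z−a|.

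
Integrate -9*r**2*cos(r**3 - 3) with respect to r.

-3*sin(r**3 - 3) + C

Let u = r**3 - 3, so du = (3*r**2) dr.
Rewriting, the integral becomes -3·∫ cos(u) du = -3·sin(u).
Substituting back, u = r**3 - 3.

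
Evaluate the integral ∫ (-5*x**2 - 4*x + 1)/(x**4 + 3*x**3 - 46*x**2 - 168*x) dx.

-log(x)/168 - 272*log(x - 7)/1001 - 63*log(x + 4)/88 + 155*log(x + 6)/156 + C

Factor the denominator: x*(x - 7)*(x + 4)*(x + 6).
Partial-fraction decomposition: 155/(156*(x + 6)) - 63/(88*(x + 4)) - 272/(1001*(x - 7)) - 1/(168*x).
Integrate each term: A/(x−a) contributes A·log|x−a|.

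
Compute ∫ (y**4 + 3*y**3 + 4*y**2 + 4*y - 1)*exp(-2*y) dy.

Use integration by parts with u = y**4 + 3*y**3 + 4*y**2 + 4*y - 1, dv = exp(-2*y) dy, so v = -exp(-2*y)/2.
Apply parts 4 times (tabular method): alternate signs, differentiate u down to 0, integrate dv up.

(-4*y**4 - 20*y**3 - 46*y**2 - 62*y - 27)*exp(-2*y)/8 + C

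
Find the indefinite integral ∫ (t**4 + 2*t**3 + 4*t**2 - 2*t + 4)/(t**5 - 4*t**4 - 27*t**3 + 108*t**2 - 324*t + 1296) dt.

233*log(t - 6)/135 - 111*log(t - 4)/125 + 128*log(t + 6)/675 - 31*log(t**2 + 9)/2250 + 376*atan(t/3)/3375 + C

Factor the denominator: (t - 6)*(t - 4)*(t + 6)*(t**2 + 9).
Partial-fraction decomposition: -(31*t - 376)/(1125*(t**2 + 9)) + 128/(675*(t + 6)) - 111/(125*(t - 4)) + 233/(135*(t - 6)).
Integrate each term; A/(t−a) gives A·log|t−a|; the (Bt+D)/(t²+p²) term gives a log and an atan.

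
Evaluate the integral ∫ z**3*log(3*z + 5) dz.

Use integration by parts with u = log(3*z + 5), dv = z**3 dz.
Then du = 3/(3*z + 5) dz and v = z**4/4.

z**4*log(3*z + 5)/4 - z**4/16 + 5*z**3/36 - 25*z**2/72 + 125*z/108 - 625*log(3*z + 5)/324 + C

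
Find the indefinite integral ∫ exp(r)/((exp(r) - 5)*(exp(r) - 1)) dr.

Let u = e^r, du = e^r dr.
The integral becomes ∫ du/((u-1)(u-5)); decompose into partial fractions.

log(exp(r) - 5)/4 - log(exp(r) - 1)/4 + C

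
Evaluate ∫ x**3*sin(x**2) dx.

Let u = x², du = 2x dx; rewrite as (1/2)∫ u^1·sin(1u) du.
Now integrate by parts 1 time.

-x**2*cos(x**2)/2 + sin(x**2)/2 + C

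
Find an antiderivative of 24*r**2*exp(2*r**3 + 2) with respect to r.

4*exp(2*r**3 + 2) + C

Let u = 2*r**3 + 2, so du = (6*r**2) dr.
Rewriting, the integral becomes 4·∫ e^u du = 4·e^u.
Substituting back, u = 2*r**3 + 2.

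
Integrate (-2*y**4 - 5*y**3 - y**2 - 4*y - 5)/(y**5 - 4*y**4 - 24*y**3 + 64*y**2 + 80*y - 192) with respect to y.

-3737*log(y - 6)/1280 + 703*log(y - 2)/576 - 7*log(y + 2)/256 - 197*log(y + 4)/720 - 89/(96*y - 192) + C

Factor the denominator: (y - 6)*(y - 2)**2*(y + 2)*(y + 4).
Partial-fraction decomposition: -197/(720*(y + 4)) - 7/(256*(y + 2)) + 703/(576*(y - 2)) + 89/(96*(y - 2)**2) - 3737/(1280*(y - 6)).
Integrate each term; A/(y−a) gives A·log|y−a|; A/(y−a)² gives −A/(y−a).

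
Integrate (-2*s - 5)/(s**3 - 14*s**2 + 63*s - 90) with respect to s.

Factor the denominator: (s - 6)*(s - 5)*(s - 3).
Partial-fraction decomposition: -11/(6*(s - 3)) + 15/(2*(s - 5)) - 17/(3*(s - 6)).
Integrate each term: A/(s−a) contributes A·log|s−a|.

-17*log(s - 6)/3 + 15*log(s - 5)/2 - 11*log(s - 3)/6 + C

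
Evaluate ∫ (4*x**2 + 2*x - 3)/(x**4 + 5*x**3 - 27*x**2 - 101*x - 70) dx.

107*log(x - 5)/504 + log(x + 1)/36 + 9*log(x + 2)/35 - 179*log(x + 7)/360 + C

Factor the denominator: (x - 5)*(x + 1)*(x + 2)*(x + 7).
Partial-fraction decomposition: -179/(360*(x + 7)) + 9/(35*(x + 2)) + 1/(36*(x + 1)) + 107/(504*(x - 5)).
Integrate each term: A/(x−a) contributes A·log|x−a|.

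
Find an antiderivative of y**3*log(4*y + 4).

y**4*log(4*y + 4)/4 - y**4/16 + y**3/12 - y**2/8 + y/4 - log(y + 1)/4 + C

Use integration by parts with u = log(4*y + 4), dv = y**3 dy.
Then du = 4/(4*y + 4) dy and v = y**4/4.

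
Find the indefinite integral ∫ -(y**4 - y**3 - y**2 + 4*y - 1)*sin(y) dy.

y**4*cos(y) - 4*y**3*sin(y) - y**3*cos(y) + 3*y**2*sin(y) - 13*y**2*cos(y) + 26*y*sin(y) + 10*y*cos(y) - 10*sin(y) + 25*cos(y) + C

Use integration by parts with u = y**4 - y**3 - y**2 + 4*y - 1, dv = -sin(y) dy, so v = cos(y).
Apply parts 4 times (tabular method): alternate signs, differentiate u down to 0, integrate dv up.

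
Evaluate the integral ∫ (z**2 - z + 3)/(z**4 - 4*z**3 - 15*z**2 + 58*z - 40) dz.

Factor the denominator: (z - 5)*(z - 2)*(z - 1)*(z + 4).
Partial-fraction decomposition: -23/(270*(z + 4)) + 3/(20*(z - 1)) - 5/(18*(z - 2)) + 23/(108*(z - 5)).
Integrate each term: A/(z−a) contributes A·log|z−a|.

23*log(z - 5)/108 - 5*log(z - 2)/18 + 3*log(z - 1)/20 - 23*log(z + 4)/270 + C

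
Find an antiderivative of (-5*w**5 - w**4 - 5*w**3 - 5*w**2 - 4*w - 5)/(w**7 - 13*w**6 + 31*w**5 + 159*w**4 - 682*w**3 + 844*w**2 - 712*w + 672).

-8039*log(w - 7)/1250 + 8293*log(w - 6)/1184 - 7747*log(w - 2)/12000 + 31*log(w + 4)/408 - 2689*log(w**2 + 1)/1572500 + 2477*atan(w)/786250 + 83/(200*w - 400) + C

Factor the denominator: (w - 7)*(w - 6)*(w - 2)**2*(w + 4)*(w**2 + 1).
Partial-fraction decomposition: -(2689*w - 2477)/(786250*(w**2 + 1)) + 31/(408*(w + 4)) - 7747/(12000*(w - 2)) - 83/(200*(w - 2)**2) + 8293/(1184*(w - 6)) - 8039/(1250*(w - 7)).
Integrate each term; A/(w−a) gives A·log|w−a|; the (Bw+D)/(w²+p²) term gives a log and an atan.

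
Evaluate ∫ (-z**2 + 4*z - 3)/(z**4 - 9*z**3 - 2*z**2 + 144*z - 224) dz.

-8*log(z - 7)/55 + log(z - 4)/16 + log(z - 2)/60 + 35*log(z + 4)/528 + C

Factor the denominator: (z - 7)*(z - 4)*(z - 2)*(z + 4).
Partial-fraction decomposition: 35/(528*(z + 4)) + 1/(60*(z - 2)) + 1/(16*(z - 4)) - 8/(55*(z - 7)).
Integrate each term: A/(z−a) contributes A·log|z−a|.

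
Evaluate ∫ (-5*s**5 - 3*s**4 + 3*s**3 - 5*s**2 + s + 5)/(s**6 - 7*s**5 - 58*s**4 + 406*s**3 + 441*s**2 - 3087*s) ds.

-5*log(s)/3087 - 891371*log(s - 7)/274400 - 707*log(s - 3)/1440 + 53*log(s + 3)/450 - 18889*log(s + 7)/13720 + 45221/(1960*s - 13720) + C

Factor the denominator: s*(s - 7)**2*(s - 3)*(s + 3)*(s + 7).
Partial-fraction decomposition: -18889/(13720*(s + 7)) + 53/(450*(s + 3)) - 707/(1440*(s - 3)) - 891371/(274400*(s - 7)) - 45221/(1960*(s - 7)**2) - 5/(3087*s).
Integrate each term; A/(s−a) gives A·log|s−a|; A/(s−a)² gives −A/(s−a).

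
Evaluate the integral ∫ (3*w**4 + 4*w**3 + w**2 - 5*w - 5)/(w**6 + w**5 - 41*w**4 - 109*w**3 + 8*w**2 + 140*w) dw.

-log(w)/28 + 1073*log(w - 7)/5103 + log(w - 1)/162 + 751*log(w + 2)/2916 - 71*log(w + 5)/162 + 25/(162*w + 324) + C

Factor the denominator: w*(w - 7)*(w - 1)*(w + 2)**2*(w + 5).
Partial-fraction decomposition: -71/(162*(w + 5)) + 751/(2916*(w + 2)) - 25/(162*(w + 2)**2) + 1/(162*(w - 1)) + 1073/(5103*(w - 7)) - 1/(28*w).
Integrate each term; A/(w−a) gives A·log|w−a|; A/(w−a)² gives −A/(w−a).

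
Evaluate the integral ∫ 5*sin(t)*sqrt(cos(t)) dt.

-10*cos(t)**(3/2)/3 + C

Let u = cos(t), so du = (-sin(t)) dt.
Rewriting, the integral becomes -5·∫ √u du = -5·(2/3)u^(3/2).
Substituting back, u = cos(t).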